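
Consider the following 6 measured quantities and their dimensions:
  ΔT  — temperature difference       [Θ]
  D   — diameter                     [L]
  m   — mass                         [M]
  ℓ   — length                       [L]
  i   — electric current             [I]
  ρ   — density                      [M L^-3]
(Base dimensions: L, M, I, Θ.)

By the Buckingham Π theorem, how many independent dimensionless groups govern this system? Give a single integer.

2

Dimensional matrix (L×M×I×Θ by ΔT×D×m×ℓ×i×ρ):
  L: [ 0  1  0  1  0 -3]
  M: [ 0  0  1  0  0  1]
  I: [ 0  0  0  0  1  0]
  Θ: [ 1  0  0  0  0  0]
RREF → pivots at {ΔT,D,m,i} ⇒ r = 4
6 vars − rank 4 = 2 Π groups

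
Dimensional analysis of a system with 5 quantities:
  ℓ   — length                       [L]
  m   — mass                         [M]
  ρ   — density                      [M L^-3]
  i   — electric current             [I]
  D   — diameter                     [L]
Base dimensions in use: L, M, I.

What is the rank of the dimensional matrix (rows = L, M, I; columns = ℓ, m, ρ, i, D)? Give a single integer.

3

Dimensional matrix (L×M×I by ℓ×m×ρ×i×D):
  L: [ 1  0 -3  0  1]
  M: [ 0  1  1  0  0]
  I: [ 0  0  0  1  0]
Echelon form has 3 nonzero rows (pivots: ℓ,m,i)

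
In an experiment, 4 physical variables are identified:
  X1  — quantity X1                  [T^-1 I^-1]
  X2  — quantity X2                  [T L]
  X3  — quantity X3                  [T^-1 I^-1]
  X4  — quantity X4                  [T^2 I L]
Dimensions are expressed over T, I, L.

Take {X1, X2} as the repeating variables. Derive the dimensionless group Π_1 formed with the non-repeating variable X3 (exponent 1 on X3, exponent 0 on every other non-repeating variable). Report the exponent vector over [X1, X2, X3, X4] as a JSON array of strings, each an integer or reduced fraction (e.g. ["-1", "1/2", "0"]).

Write exponents as rows T,I,L / cols X1,X2,X3,X4:
  T: [-1  1 -1  2]
  I: [-1  0 -1  1]
  L: [ 0  1  0  1]
RREF → pivots at {X1,X2} ⇒ r = 2
Pivot set = {X1,X2}, free = {X3,X4}
RREF:
  r0: [   1    0    1   -1]
  r1: [   0    1    0    1]
  r2: [   0    0    0    0]
Fix exponent of X3 at 1, X4 at 0; solve each RREF row for its pivot's exponent:
  r0: exp(X1) + (1)·1 = 0 ⇒ exp(X1) = -1
  r1: exp(X2) + (0)·1 = 0 ⇒ exp(X2) = 0
Π_1 = X1^-1 · X3

["-1", "0", "1", "0"]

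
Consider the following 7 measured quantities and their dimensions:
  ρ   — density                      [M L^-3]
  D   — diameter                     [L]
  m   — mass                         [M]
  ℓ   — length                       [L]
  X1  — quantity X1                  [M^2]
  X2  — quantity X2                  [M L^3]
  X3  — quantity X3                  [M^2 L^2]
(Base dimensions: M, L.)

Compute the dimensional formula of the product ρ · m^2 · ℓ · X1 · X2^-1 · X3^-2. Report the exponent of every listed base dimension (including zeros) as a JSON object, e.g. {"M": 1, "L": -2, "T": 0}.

Write exponents as rows M,L / cols ρ,D,m,ℓ,X1,X2,X3:
  M: [ 1  0  1  0  2  1  2]
  L: [-3  1  0  1  0  3  2]
  [M]: (1)·1+(2)·1+(1)·0+(1)·2+(-1)·1+(-2)·2 = 0
  [L]: (1)·-3+(2)·0+(1)·1+(1)·0+(-1)·3+(-2)·2 = -9
⇒ L^-9

{"M": 0, "L": -9}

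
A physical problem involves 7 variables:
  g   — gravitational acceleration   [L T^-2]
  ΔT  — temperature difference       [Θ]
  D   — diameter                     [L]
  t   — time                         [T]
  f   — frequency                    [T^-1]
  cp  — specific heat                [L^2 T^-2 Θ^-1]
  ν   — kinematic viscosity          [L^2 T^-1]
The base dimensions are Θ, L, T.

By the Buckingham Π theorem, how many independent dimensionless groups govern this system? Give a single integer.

4

Exponent matrix [Θ,L,T] × [g,ΔT,D,t,f,cp,ν]:
  Θ: [ 0  1  0  0  0 -1  0]
  L: [ 1  0  1  0  0  2  2]
  T: [-2  0  0  1 -1 -2 -1]
RREF → pivots at {g,ΔT,D} ⇒ r = 3
Π count = n − r = 7 − 3 = 4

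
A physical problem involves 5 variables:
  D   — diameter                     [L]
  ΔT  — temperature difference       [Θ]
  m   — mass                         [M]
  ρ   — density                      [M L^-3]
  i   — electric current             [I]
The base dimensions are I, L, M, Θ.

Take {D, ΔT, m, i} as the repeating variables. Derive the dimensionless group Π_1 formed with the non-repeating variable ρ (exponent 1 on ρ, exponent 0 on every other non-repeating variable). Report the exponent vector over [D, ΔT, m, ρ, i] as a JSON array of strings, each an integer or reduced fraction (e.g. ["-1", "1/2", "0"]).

Dimensional matrix (I×L×M×Θ by D×ΔT×m×ρ×i):
  I: [ 0  0  0  0  1]
  L: [ 1  0  0 -3  0]
  M: [ 0  0  1  1  0]
  Θ: [ 0  1  0  0  0]
RREF → pivots at {D,ΔT,m,i} ⇒ r = 4
Pivot set = {D,ΔT,m,i}, free = {ρ}
RREF:
  r0: [   1    0    0   -3    0]
  r1: [   0    1    0    0    0]
  r2: [   0    0    1    1    0]
  r3: [   0    0    0    0    1]
Fix exponent of ρ at 1; solve each RREF row for its pivot's exponent:
  r0: exp(D) + (-3)·1 = 0 ⇒ exp(D) = 3
  r1: exp(ΔT) + (0)·1 = 0 ⇒ exp(ΔT) = 0
  r2: exp(m) + (1)·1 = 0 ⇒ exp(m) = -1
  r3: exp(i) + (0)·1 = 0 ⇒ exp(i) = 0
Π_1 = D^3 · m^-1 · ρ

["3", "0", "-1", "1", "0"]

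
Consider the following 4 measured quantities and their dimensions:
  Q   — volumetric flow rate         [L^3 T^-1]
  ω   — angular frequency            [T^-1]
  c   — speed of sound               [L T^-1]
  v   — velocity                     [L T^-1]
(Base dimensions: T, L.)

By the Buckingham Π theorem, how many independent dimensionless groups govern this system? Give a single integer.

Exponent matrix [T,L] × [Q,ω,c,v]:
  T: [-1 -1 -1 -1]
  L: [ 3  0  1  1]
Echelon form has 2 nonzero rows (pivots: Q,ω)
n=4, r=2 ⇒ 2 dimensionless groups

2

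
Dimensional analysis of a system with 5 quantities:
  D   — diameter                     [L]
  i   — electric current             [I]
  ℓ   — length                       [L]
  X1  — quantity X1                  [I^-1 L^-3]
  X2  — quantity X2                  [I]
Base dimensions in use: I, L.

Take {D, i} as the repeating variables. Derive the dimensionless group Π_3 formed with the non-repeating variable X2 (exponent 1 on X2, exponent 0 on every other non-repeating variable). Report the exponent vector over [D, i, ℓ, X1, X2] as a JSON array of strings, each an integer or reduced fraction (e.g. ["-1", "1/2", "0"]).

Write exponents as rows I,L / cols D,i,ℓ,X1,X2:
  I: [ 0  1  0 -1  1]
  L: [ 1  0  1 -3  0]
Echelon form has 2 nonzero rows (pivots: D,i)
Repeat: D,i; free: ℓ,X1,X2
RREF:
  r0: [   1    0    1   -3    0]
  r1: [   0    1    0   -1    1]
Fix exponent of X2 at 1, ℓ at 0, X1 at 0; solve each RREF row for its pivot's exponent:
  r0: exp(D) + (0)·1 = 0 ⇒ exp(D) = 0
  r1: exp(i) + (1)·1 = 0 ⇒ exp(i) = -1
Π_3 = i^-1 · X2

["0", "-1", "0", "0", "1"]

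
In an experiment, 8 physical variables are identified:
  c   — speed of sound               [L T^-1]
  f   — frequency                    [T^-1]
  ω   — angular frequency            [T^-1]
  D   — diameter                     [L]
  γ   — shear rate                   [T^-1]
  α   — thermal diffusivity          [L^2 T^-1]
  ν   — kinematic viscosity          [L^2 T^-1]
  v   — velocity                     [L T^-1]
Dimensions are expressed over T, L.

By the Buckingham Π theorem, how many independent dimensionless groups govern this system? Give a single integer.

Dimensional matrix (T×L by c×f×ω×D×γ×α×ν×v):
  T: [-1 -1 -1  0 -1 -1 -1 -1]
  L: [ 1  0  0  1  0  2  2  1]
Row reduction gives pivot columns c,f; rank = 2
Π count = n − r = 8 − 2 = 6

6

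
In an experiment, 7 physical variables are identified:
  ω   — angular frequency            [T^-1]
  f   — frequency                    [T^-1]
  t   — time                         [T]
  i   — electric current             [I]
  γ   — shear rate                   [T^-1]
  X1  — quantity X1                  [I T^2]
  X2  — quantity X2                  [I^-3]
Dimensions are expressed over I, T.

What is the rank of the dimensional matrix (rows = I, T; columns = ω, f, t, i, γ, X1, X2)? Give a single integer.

Write exponents as rows I,T / cols ω,f,t,i,γ,X1,X2:
  I: [ 0  0  0  1  0  1 -3]
  T: [-1 -1  1  0 -1  2  0]
RREF → pivots at {ω,i} ⇒ r = 2

2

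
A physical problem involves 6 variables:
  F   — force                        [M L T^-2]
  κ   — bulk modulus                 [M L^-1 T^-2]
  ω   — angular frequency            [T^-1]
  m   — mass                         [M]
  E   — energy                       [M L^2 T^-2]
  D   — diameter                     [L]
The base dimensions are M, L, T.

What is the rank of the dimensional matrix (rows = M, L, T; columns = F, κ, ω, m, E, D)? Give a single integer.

Dimensional matrix (M×L×T by F×κ×ω×m×E×D):
  M: [ 1  1  0  1  1  0]
  L: [ 1 -1  0  0  2  1]
  T: [-2 -2 -1  0 -2  0]
Echelon form has 3 nonzero rows (pivots: F,κ,ω)

3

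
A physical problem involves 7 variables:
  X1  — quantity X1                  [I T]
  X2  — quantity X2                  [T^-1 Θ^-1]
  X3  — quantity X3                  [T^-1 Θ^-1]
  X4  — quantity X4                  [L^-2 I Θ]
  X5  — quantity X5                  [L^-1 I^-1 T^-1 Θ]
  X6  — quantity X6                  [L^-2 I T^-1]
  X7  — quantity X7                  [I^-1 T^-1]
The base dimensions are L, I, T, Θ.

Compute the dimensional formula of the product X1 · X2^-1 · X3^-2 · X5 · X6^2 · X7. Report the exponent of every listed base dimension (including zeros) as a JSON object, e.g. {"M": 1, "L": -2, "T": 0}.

Dimensional matrix (L×I×T×Θ by X1×X2×X3×X4×X5×X6×X7):
  L: [ 0  0  0 -2 -1 -2  0]
  I: [ 1  0  0  1 -1  1 -1]
  T: [ 1 -1 -1  0 -1 -1 -1]
  Θ: [ 0 -1 -1  1  1  0  0]
  [L]: (1)·0+(-1)·0+(-2)·0+(1)·-1+(2)·-2+(1)·0 = -5
  [I]: (1)·1+(-1)·0+(-2)·0+(1)·-1+(2)·1+(1)·-1 = 1
  [T]: (1)·1+(-1)·-1+(-2)·-1+(1)·-1+(2)·-1+(1)·-1 = 0
  [Θ]: (1)·0+(-1)·-1+(-2)·-1+(1)·1+(2)·0+(1)·0 = 4
⇒ L^-5 I Θ^4

{"L": -5, "I": 1, "T": 0, "Θ": 4}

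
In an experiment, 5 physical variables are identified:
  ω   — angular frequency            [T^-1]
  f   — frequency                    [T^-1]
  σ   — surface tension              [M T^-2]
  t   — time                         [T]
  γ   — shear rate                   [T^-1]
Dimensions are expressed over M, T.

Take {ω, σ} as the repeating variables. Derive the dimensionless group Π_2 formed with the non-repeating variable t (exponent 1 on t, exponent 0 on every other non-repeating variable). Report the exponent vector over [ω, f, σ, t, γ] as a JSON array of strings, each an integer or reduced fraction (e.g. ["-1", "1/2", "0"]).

Exponent matrix [M,T] × [ω,f,σ,t,γ]:
  M: [ 0  0  1  0  0]
  T: [-1 -1 -2  1 -1]
RREF → pivots at {ω,σ} ⇒ r = 2
Pivot set = {ω,σ}, free = {f,t,γ}
RREF:
  r0: [   1    1    0   -1    1]
  r1: [   0    0    1    0    0]
Fix exponent of t at 1, f at 0, γ at 0; solve each RREF row for its pivot's exponent:
  r0: exp(ω) + (-1)·1 = 0 ⇒ exp(ω) = 1
  r1: exp(σ) + (0)·1 = 0 ⇒ exp(σ) = 0
Π_2 = ω · t

["1", "0", "0", "1", "0"]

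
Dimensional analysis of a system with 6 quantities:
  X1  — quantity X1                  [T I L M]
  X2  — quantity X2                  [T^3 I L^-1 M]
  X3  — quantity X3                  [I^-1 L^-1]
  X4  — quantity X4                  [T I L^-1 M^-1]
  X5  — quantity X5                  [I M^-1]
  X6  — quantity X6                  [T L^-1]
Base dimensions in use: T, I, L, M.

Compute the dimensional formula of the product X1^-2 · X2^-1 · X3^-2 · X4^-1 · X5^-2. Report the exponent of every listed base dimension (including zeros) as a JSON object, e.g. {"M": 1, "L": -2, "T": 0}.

Write exponents as rows T,I,L,M / cols X1,X2,X3,X4,X5,X6:
  T: [ 1  3  0  1  0  1]
  I: [ 1  1 -1  1  1  0]
  L: [ 1 -1 -1 -1  0 -1]
  M: [ 1  1  0 -1 -1  0]
  [T]: (-2)·1+(-1)·3+(-2)·0+(-1)·1+(-2)·0 = -6
  [I]: (-2)·1+(-1)·1+(-2)·-1+(-1)·1+(-2)·1 = -4
  [L]: (-2)·1+(-1)·-1+(-2)·-1+(-1)·-1+(-2)·0 = 2
  [M]: (-2)·1+(-1)·1+(-2)·0+(-1)·-1+(-2)·-1 = 0
⇒ T^-6 I^-4 L^2

{"T": -6, "I": -4, "L": 2, "M": 0}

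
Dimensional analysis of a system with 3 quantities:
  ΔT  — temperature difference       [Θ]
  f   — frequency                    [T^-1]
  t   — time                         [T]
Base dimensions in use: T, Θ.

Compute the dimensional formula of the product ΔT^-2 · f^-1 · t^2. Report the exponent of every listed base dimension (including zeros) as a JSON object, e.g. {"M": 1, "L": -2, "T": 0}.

{"T": 3, "Θ": -2}

Dimensional matrix (T×Θ by ΔT×f×t):
  T: [ 0 -1  1]
  Θ: [ 1  0  0]
  [T]: (-2)·0+(-1)·-1+(2)·1 = 3
  [Θ]: (-2)·1+(-1)·0+(2)·0 = -2
⇒ T^3 Θ^-2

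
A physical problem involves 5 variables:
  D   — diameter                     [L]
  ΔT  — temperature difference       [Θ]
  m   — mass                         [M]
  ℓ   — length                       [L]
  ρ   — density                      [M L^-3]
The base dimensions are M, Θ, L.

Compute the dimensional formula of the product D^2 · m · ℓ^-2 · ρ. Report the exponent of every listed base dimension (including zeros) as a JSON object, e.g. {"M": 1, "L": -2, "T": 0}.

Dimensional matrix (M×Θ×L by D×ΔT×m×ℓ×ρ):
  M: [ 0  0  1  0  1]
  Θ: [ 0  1  0  0  0]
  L: [ 1  0  0  1 -3]
  [M]: (2)·0+(1)·1+(-2)·0+(1)·1 = 2
  [Θ]: (2)·0+(1)·0+(-2)·0+(1)·0 = 0
  [L]: (2)·1+(1)·0+(-2)·1+(1)·-3 = -3
⇒ M^2 L^-3

{"M": 2, "Θ": 0, "L": -3}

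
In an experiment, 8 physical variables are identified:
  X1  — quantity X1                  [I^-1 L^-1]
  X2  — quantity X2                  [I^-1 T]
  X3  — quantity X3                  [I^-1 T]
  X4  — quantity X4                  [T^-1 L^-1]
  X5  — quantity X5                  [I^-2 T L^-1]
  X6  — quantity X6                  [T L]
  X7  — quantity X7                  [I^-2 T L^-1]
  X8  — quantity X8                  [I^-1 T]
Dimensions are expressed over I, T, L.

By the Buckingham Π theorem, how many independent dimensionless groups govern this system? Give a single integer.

6

Write exponents as rows I,T,L / cols X1,X2,X3,X4,X5,X6,X7,X8:
  I: [-1 -1 -1  0 -2  0 -2 -1]
  T: [ 0  1  1 -1  1  1  1  1]
  L: [-1  0  0 -1 -1  1 -1  0]
RREF → pivots at {X1,X2} ⇒ r = 2
n=8, r=2 ⇒ 6 dimensionless groups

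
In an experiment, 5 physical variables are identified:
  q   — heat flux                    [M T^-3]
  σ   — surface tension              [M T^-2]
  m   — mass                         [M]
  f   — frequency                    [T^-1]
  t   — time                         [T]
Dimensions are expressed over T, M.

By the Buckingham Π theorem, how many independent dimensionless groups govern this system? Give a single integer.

Exponent matrix [T,M] × [q,σ,m,f,t]:
  T: [-3 -2  0 -1  1]
  M: [ 1  1  1  0  0]
RREF → pivots at {q,σ} ⇒ r = 2
Π count = n − r = 5 − 2 = 3

3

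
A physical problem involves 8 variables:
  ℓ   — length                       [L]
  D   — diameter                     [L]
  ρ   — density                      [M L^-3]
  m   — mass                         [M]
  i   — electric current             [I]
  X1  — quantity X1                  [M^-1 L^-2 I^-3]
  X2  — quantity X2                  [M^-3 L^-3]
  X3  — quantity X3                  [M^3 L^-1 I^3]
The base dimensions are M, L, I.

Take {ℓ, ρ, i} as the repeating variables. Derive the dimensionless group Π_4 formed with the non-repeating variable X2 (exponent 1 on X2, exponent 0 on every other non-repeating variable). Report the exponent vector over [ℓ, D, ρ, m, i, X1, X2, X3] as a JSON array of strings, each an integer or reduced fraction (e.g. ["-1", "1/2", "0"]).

["12", "0", "3", "0", "0", "0", "1", "0"]

Write exponents as rows M,L,I / cols ℓ,D,ρ,m,i,X1,X2,X3:
  M: [ 0  0  1  1  0 -1 -3  3]
  L: [ 1  1 -3  0  0 -2 -3 -1]
  I: [ 0  0  0  0  1 -3  0  3]
Echelon form has 3 nonzero rows (pivots: ℓ,ρ,i)
Repeat: ℓ,ρ,i; free: D,m,X1,X2,X3
RREF:
  r0: [   1    1    0    3    0   -5  -12    8]
  r1: [   0    0    1    1    0   -1   -3    3]
  r2: [   0    0    0    0    1   -3    0    3]
Fix exponent of X2 at 1, D at 0, m at 0, X1 at 0, X3 at 0; solve each RREF row for its pivot's exponent:
  r0: exp(ℓ) + (-12)·1 = 0 ⇒ exp(ℓ) = 12
  r1: exp(ρ) + (-3)·1 = 0 ⇒ exp(ρ) = 3
  r2: exp(i) + (0)·1 = 0 ⇒ exp(i) = 0
Π_4 = ℓ^12 · ρ^3 · X2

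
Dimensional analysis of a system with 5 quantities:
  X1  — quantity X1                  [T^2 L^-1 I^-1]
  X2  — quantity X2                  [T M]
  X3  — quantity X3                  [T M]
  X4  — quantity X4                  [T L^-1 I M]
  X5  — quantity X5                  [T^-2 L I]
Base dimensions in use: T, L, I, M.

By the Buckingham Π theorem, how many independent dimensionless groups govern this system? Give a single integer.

Dimensional matrix (T×L×I×M by X1×X2×X3×X4×X5):
  T: [ 2  1  1  1 -2]
  L: [-1  0  0 -1  1]
  I: [-1  0  0  1  1]
  M: [ 0  1  1  1  0]
Echelon form has 3 nonzero rows (pivots: X1,X2,X4)
Π count = n − r = 5 − 3 = 2

2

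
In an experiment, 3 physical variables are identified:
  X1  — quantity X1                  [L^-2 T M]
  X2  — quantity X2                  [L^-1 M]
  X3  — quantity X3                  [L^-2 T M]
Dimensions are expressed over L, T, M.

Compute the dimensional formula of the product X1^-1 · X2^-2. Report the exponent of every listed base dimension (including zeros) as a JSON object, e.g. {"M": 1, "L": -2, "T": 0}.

{"L": 4, "T": -1, "M": -3}

Write exponents as rows L,T,M / cols X1,X2,X3:
  L: [-2 -1 -2]
  T: [ 1  0  1]
  M: [ 1  1  1]
  [L]: (-1)·-2+(-2)·-1 = 4
  [T]: (-1)·1+(-2)·0 = -1
  [M]: (-1)·1+(-2)·1 = -3
⇒ L^4 T^-1 M^-3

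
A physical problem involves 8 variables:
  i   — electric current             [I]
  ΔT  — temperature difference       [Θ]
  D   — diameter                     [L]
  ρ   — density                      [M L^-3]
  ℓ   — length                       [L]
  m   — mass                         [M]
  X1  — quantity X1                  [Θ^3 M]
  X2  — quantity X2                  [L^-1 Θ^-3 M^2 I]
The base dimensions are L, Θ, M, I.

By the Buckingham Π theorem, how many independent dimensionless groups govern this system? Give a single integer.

Dimensional matrix (L×Θ×M×I by i×ΔT×D×ρ×ℓ×m×X1×X2):
  L: [ 0  0  1 -3  1  0  0 -1]
  Θ: [ 0  1  0  0  0  0  3 -3]
  M: [ 0  0  0  1  0  1  1  2]
  I: [ 1  0  0  0  0  0  0  1]
Row reduction gives pivot columns i,ΔT,D,ρ; rank = 4
Π count = n − r = 8 − 4 = 4

4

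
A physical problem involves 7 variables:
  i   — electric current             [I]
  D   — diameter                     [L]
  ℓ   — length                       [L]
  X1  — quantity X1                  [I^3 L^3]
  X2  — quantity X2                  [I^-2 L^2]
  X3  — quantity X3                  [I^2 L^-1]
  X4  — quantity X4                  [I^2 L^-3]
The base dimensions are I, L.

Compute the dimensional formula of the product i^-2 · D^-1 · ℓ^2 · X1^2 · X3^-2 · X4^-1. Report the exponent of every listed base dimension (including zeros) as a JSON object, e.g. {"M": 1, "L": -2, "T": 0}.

{"I": -2, "L": 12}

Exponent matrix [I,L] × [i,D,ℓ,X1,X2,X3,X4]:
  I: [ 1  0  0  3 -2  2  2]
  L: [ 0  1  1  3  2 -1 -3]
  [I]: (-2)·1+(-1)·0+(2)·0+(2)·3+(-2)·2+(-1)·2 = -2
  [L]: (-2)·0+(-1)·1+(2)·1+(2)·3+(-2)·-1+(-1)·-3 = 12
⇒ I^-2 L^12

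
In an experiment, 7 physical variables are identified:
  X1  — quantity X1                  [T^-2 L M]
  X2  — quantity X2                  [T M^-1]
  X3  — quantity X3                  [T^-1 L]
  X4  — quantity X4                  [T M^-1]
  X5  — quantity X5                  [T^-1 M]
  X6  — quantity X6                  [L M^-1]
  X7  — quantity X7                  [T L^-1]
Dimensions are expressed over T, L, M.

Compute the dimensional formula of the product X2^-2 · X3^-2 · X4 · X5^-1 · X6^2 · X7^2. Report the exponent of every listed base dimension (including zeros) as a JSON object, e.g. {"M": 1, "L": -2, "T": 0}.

{"T": 4, "L": -2, "M": -2}

Write exponents as rows T,L,M / cols X1,X2,X3,X4,X5,X6,X7:
  T: [-2  1 -1  1 -1  0  1]
  L: [ 1  0  1  0  0  1 -1]
  M: [ 1 -1  0 -1  1 -1  0]
  [T]: (-2)·1+(-2)·-1+(1)·1+(-1)·-1+(2)·0+(2)·1 = 4
  [L]: (-2)·0+(-2)·1+(1)·0+(-1)·0+(2)·1+(2)·-1 = -2
  [M]: (-2)·-1+(-2)·0+(1)·-1+(-1)·1+(2)·-1+(2)·0 = -2
⇒ T^4 L^-2 M^-2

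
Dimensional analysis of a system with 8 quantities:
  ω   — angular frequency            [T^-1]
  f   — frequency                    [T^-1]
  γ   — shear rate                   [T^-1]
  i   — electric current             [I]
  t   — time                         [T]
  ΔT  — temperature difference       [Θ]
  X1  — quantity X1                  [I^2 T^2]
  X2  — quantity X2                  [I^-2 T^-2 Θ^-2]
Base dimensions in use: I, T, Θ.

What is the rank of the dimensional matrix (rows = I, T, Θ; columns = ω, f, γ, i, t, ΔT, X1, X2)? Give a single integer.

3

Write exponents as rows I,T,Θ / cols ω,f,γ,i,t,ΔT,X1,X2:
  I: [ 0  0  0  1  0  0  2 -2]
  T: [-1 -1 -1  0  1  0  2 -2]
  Θ: [ 0  0  0  0  0  1  0 -2]
Row reduction gives pivot columns ω,i,ΔT; rank = 3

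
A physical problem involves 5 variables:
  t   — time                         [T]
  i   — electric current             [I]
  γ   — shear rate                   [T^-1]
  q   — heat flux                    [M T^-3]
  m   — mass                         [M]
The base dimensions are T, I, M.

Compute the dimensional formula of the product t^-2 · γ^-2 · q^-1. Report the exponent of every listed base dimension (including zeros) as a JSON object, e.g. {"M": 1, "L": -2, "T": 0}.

{"T": 3, "I": 0, "M": -1}

Dimensional matrix (T×I×M by t×i×γ×q×m):
  T: [ 1  0 -1 -3  0]
  I: [ 0  1  0  0  0]
  M: [ 0  0  0  1  1]
  [T]: (-2)·1+(-2)·-1+(-1)·-3 = 3
  [I]: (-2)·0+(-2)·0+(-1)·0 = 0
  [M]: (-2)·0+(-2)·0+(-1)·1 = -1
⇒ T^3 M^-1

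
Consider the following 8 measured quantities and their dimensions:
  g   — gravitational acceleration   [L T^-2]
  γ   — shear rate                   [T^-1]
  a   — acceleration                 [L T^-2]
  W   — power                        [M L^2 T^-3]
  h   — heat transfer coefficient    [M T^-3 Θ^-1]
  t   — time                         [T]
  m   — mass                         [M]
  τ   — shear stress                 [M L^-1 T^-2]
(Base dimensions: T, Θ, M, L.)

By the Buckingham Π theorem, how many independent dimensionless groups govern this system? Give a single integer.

4

Dimensional matrix (T×Θ×M×L by g×γ×a×W×h×t×m×τ):
  T: [-2 -1 -2 -3 -3  1  0 -2]
  Θ: [ 0  0  0  0 -1  0  0  0]
  M: [ 0  0  0  1  1  0  1  1]
  L: [ 1  0  1  2  0  0  0 -1]
Echelon form has 4 nonzero rows (pivots: g,γ,W,h)
8 vars − rank 4 = 4 Π groups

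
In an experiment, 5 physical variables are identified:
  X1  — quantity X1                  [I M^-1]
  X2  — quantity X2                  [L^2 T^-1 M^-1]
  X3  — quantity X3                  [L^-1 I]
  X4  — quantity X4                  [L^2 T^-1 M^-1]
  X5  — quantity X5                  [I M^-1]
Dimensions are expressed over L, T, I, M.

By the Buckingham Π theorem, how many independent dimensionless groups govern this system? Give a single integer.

Exponent matrix [L,T,I,M] × [X1,X2,X3,X4,X5]:
  L: [ 0  2 -1  2  0]
  T: [ 0 -1  0 -1  0]
  I: [ 1  0  1  0  1]
  M: [-1 -1  0 -1 -1]
RREF → pivots at {X1,X2,X3} ⇒ r = 3
n=5, r=3 ⇒ 2 dimensionless groups

2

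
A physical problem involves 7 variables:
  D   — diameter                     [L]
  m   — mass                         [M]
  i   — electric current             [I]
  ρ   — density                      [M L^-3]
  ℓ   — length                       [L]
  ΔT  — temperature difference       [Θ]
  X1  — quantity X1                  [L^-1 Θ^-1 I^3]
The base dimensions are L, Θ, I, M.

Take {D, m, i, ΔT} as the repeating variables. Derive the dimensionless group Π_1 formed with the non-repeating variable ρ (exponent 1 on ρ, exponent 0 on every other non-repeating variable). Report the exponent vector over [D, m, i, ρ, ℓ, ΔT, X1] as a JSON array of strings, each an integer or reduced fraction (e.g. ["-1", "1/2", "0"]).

Dimensional matrix (L×Θ×I×M by D×m×i×ρ×ℓ×ΔT×X1):
  L: [ 1  0  0 -3  1  0 -1]
  Θ: [ 0  0  0  0  0  1 -1]
  I: [ 0  0  1  0  0  0  3]
  M: [ 0  1  0  1  0  0  0]
Echelon form has 4 nonzero rows (pivots: D,m,i,ΔT)
Pivot set = {D,m,i,ΔT}, free = {ρ,ℓ,X1}
RREF:
  r0: [   1    0    0   -3    1    0   -1]
  r1: [   0    1    0    1    0    0    0]
  r2: [   0    0    1    0    0    0    3]
  r3: [   0    0    0    0    0    1   -1]
Fix exponent of ρ at 1, ℓ at 0, X1 at 0; solve each RREF row for its pivot's exponent:
  r0: exp(D) + (-3)·1 = 0 ⇒ exp(D) = 3
  r1: exp(m) + (1)·1 = 0 ⇒ exp(m) = -1
  r2: exp(i) + (0)·1 = 0 ⇒ exp(i) = 0
  r3: exp(ΔT) + (0)·1 = 0 ⇒ exp(ΔT) = 0
Π_1 = D^3 · m^-1 · ρ

["3", "-1", "0", "1", "0", "0", "0"]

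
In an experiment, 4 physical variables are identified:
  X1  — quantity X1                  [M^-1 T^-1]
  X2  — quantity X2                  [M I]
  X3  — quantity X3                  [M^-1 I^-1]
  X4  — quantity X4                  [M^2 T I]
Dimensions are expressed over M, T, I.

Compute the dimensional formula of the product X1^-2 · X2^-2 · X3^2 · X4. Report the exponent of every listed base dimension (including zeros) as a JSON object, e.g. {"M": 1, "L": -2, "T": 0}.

Dimensional matrix (M×T×I by X1×X2×X3×X4):
  M: [-1  1 -1  2]
  T: [-1  0  0  1]
  I: [ 0  1 -1  1]
  [M]: (-2)·-1+(-2)·1+(2)·-1+(1)·2 = 0
  [T]: (-2)·-1+(-2)·0+(2)·0+(1)·1 = 3
  [I]: (-2)·0+(-2)·1+(2)·-1+(1)·1 = -3
⇒ T^3 I^-3

{"M": 0, "T": 3, "I": -3}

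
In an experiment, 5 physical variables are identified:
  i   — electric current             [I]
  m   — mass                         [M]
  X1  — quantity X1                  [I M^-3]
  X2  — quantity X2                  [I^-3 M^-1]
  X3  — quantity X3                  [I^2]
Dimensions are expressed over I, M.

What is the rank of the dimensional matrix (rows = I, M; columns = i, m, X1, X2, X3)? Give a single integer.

Write exponents as rows I,M / cols i,m,X1,X2,X3:
  I: [ 1  0  1 -3  2]
  M: [ 0  1 -3 -1  0]
Row reduction gives pivot columns i,m; rank = 2

2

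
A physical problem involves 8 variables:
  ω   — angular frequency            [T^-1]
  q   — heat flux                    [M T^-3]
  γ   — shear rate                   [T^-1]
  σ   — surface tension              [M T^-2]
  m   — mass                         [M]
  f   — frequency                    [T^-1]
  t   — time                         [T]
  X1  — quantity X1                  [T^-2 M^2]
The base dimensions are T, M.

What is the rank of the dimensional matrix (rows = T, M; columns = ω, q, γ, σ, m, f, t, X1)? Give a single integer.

2

Dimensional matrix (T×M by ω×q×γ×σ×m×f×t×X1):
  T: [-1 -3 -1 -2  0 -1  1 -2]
  M: [ 0  1  0  1  1  0  0  2]
Echelon form has 2 nonzero rows (pivots: ω,q)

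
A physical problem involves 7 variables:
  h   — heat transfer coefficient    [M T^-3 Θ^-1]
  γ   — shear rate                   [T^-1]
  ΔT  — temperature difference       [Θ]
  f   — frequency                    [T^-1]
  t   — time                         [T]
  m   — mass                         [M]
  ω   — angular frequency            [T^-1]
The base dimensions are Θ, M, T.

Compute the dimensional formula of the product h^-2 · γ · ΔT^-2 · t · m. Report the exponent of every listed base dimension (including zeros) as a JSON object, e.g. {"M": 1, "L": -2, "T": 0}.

Exponent matrix [Θ,M,T] × [h,γ,ΔT,f,t,m,ω]:
  Θ: [-1  0  1  0  0  0  0]
  M: [ 1  0  0  0  0  1  0]
  T: [-3 -1  0 -1  1  0 -1]
  [Θ]: (-2)·-1+(1)·0+(-2)·1+(1)·0+(1)·0 = 0
  [M]: (-2)·1+(1)·0+(-2)·0+(1)·0+(1)·1 = -1
  [T]: (-2)·-3+(1)·-1+(-2)·0+(1)·1+(1)·0 = 6
⇒ M^-1 T^6

{"Θ": 0, "M": -1, "T": 6}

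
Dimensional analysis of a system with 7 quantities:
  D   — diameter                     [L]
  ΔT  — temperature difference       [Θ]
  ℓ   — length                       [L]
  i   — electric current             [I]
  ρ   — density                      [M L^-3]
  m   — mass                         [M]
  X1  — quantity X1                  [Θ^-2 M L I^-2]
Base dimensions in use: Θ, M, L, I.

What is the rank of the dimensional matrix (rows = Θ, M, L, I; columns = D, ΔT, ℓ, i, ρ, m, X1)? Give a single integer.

4

Dimensional matrix (Θ×M×L×I by D×ΔT×ℓ×i×ρ×m×X1):
  Θ: [ 0  1  0  0  0  0 -2]
  M: [ 0  0  0  0  1  1  1]
  L: [ 1  0  1  0 -3  0  1]
  I: [ 0  0  0  1  0  0 -2]
Row reduction gives pivot columns D,ΔT,i,ρ; rank = 4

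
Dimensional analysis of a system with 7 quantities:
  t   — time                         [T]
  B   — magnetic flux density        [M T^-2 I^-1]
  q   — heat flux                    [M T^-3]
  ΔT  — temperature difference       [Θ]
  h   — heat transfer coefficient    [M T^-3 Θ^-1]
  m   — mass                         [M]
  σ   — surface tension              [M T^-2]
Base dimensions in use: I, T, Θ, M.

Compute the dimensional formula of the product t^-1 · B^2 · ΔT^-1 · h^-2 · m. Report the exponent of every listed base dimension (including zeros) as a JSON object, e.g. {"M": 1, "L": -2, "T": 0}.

Dimensional matrix (I×T×Θ×M by t×B×q×ΔT×h×m×σ):
  I: [ 0 -1  0  0  0  0  0]
  T: [ 1 -2 -3  0 -3  0 -2]
  Θ: [ 0  0  0  1 -1  0  0]
  M: [ 0  1  1  0  1  1  1]
  [I]: (-1)·0+(2)·-1+(-1)·0+(-2)·0+(1)·0 = -2
  [T]: (-1)·1+(2)·-2+(-1)·0+(-2)·-3+(1)·0 = 1
  [Θ]: (-1)·0+(2)·0+(-1)·1+(-2)·-1+(1)·0 = 1
  [M]: (-1)·0+(2)·1+(-1)·0+(-2)·1+(1)·1 = 1
⇒ I^-2 T Θ M

{"I": -2, "T": 1, "Θ": 1, "M": 1}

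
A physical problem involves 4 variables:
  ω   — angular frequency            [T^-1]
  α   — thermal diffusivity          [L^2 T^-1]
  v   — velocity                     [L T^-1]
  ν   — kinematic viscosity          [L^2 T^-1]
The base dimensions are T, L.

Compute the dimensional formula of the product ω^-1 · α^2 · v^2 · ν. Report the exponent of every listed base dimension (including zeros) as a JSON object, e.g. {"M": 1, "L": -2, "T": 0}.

{"T": -4, "L": 8}

Dimensional matrix (T×L by ω×α×v×ν):
  T: [-1 -1 -1 -1]
  L: [ 0  2  1  2]
  [T]: (-1)·-1+(2)·-1+(2)·-1+(1)·-1 = -4
  [L]: (-1)·0+(2)·2+(2)·1+(1)·2 = 8
⇒ T^-4 L^8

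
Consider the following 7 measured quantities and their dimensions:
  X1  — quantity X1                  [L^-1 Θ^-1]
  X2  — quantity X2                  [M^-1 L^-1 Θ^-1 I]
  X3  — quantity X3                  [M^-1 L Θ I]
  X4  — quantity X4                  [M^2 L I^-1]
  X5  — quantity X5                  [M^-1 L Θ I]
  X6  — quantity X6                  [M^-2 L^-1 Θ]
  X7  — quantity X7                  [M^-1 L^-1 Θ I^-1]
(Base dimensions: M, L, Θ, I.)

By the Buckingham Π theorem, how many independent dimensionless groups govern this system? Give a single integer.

Write exponents as rows M,L,Θ,I / cols X1,X2,X3,X4,X5,X6,X7:
  M: [ 0 -1 -1  2 -1 -2 -1]
  L: [-1 -1  1  1  1 -1 -1]
  Θ: [-1 -1  1  0  1  1  1]
  I: [ 0  1  1 -1  1  0 -1]
Echelon form has 3 nonzero rows (pivots: X1,X2,X4)
Π count = n − r = 7 − 3 = 4

4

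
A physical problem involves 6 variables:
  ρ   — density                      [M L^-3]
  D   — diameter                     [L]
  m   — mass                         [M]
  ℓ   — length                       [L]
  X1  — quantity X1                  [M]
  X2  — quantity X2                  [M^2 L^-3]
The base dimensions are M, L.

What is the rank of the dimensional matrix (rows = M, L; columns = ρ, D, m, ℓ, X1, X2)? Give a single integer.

Dimensional matrix (M×L by ρ×D×m×ℓ×X1×X2):
  M: [ 1  0  1  0  1  2]
  L: [-3  1  0  1  0 -3]
RREF → pivots at {ρ,D} ⇒ r = 2

2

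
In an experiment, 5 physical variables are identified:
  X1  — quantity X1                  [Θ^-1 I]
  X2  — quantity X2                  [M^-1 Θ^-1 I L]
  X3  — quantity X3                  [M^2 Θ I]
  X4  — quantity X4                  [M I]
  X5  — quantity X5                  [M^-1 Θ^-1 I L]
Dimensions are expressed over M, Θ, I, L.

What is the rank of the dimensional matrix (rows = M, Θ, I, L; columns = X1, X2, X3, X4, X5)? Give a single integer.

Write exponents as rows M,Θ,I,L / cols X1,X2,X3,X4,X5:
  M: [ 0 -1  2  1 -1]
  Θ: [-1 -1  1  0 -1]
  I: [ 1  1  1  1  1]
  L: [ 0  1  0  0  1]
RREF → pivots at {X1,X2,X3} ⇒ r = 3

3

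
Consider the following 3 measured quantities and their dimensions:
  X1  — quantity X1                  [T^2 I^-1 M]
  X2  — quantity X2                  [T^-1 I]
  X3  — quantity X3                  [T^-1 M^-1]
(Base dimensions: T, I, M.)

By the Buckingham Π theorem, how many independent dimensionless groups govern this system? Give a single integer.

1

Write exponents as rows T,I,M / cols X1,X2,X3:
  T: [ 2 -1 -1]
  I: [-1  1  0]
  M: [ 1  0 -1]
Echelon form has 2 nonzero rows (pivots: X1,X2)
Π count = n − r = 3 − 2 = 1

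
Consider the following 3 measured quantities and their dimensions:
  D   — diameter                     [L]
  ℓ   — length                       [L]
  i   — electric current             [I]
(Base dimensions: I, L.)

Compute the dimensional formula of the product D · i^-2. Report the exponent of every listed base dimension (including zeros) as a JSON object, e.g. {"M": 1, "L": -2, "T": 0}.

Dimensional matrix (I×L by D×ℓ×i):
  I: [ 0  0  1]
  L: [ 1  1  0]
  [I]: (1)·0+(-2)·1 = -2
  [L]: (1)·1+(-2)·0 = 1
⇒ I^-2 L

{"I": -2, "L": 1}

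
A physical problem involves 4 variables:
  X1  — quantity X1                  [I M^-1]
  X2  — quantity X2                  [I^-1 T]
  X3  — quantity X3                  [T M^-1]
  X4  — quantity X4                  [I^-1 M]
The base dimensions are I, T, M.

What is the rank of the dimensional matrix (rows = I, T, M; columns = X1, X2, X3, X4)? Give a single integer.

2

Dimensional matrix (I×T×M by X1×X2×X3×X4):
  I: [ 1 -1  0 -1]
  T: [ 0  1  1  0]
  M: [-1  0 -1  1]
RREF → pivots at {X1,X2} ⇒ r = 2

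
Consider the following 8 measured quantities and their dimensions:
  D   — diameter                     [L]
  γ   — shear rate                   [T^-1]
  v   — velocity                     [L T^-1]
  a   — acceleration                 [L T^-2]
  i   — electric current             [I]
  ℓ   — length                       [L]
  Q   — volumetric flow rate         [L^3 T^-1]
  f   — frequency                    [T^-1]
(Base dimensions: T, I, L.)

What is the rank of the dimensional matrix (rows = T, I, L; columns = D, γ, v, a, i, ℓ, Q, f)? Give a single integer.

3

Exponent matrix [T,I,L] × [D,γ,v,a,i,ℓ,Q,f]:
  T: [ 0 -1 -1 -2  0  0 -1 -1]
  I: [ 0  0  0  0  1  0  0  0]
  L: [ 1  0  1  1  0  1  3  0]
Row reduction gives pivot columns D,γ,i; rank = 3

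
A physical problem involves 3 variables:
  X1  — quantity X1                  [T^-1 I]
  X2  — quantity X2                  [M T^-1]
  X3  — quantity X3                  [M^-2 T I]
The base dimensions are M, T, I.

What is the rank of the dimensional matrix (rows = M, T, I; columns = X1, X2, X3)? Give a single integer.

Exponent matrix [M,T,I] × [X1,X2,X3]:
  M: [ 0  1 -2]
  T: [-1 -1  1]
  I: [ 1  0  1]
Row reduction gives pivot columns X1,X2; rank = 2

2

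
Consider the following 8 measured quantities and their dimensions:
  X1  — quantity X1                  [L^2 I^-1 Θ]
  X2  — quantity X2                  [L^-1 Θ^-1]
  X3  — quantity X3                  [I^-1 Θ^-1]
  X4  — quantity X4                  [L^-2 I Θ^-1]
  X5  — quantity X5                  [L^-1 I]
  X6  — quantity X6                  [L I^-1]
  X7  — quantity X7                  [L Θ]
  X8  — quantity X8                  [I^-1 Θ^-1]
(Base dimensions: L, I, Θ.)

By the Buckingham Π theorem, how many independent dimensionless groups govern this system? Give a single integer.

Exponent matrix [L,I,Θ] × [X1,X2,X3,X4,X5,X6,X7,X8]:
  L: [ 2 -1  0 -2 -1  1  1  0]
  I: [-1  0 -1  1  1 -1  0 -1]
  Θ: [ 1 -1 -1 -1  0  0  1 -1]
RREF → pivots at {X1,X2} ⇒ r = 2
Π count = n − r = 8 − 2 = 6

6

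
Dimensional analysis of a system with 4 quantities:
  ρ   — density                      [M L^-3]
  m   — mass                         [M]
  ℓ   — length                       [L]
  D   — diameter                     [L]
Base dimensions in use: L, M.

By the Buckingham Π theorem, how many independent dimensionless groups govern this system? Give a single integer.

Exponent matrix [L,M] × [ρ,m,ℓ,D]:
  L: [-3  0  1  1]
  M: [ 1  1  0  0]
RREF → pivots at {ρ,m} ⇒ r = 2
n=4, r=2 ⇒ 2 dimensionless groups

2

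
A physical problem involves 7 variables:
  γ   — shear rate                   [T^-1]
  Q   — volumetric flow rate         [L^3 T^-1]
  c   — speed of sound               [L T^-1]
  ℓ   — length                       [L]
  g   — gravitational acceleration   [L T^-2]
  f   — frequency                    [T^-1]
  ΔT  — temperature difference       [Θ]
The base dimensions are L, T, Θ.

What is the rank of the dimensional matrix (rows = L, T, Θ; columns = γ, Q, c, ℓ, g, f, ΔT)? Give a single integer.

Write exponents as rows L,T,Θ / cols γ,Q,c,ℓ,g,f,ΔT:
  L: [ 0  3  1  1  1  0  0]
  T: [-1 -1 -1  0 -2 -1  0]
  Θ: [ 0  0  0  0  0  0  1]
Row reduction gives pivot columns γ,Q,ΔT; rank = 3

3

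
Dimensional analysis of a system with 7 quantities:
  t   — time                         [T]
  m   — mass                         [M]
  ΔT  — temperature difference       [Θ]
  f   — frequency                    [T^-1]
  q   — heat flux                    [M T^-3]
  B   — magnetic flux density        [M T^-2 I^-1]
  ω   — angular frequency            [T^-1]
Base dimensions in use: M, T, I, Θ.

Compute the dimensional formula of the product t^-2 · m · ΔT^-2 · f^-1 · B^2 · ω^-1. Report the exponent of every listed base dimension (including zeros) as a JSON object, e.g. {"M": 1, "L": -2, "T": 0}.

{"M": 3, "T": -4, "I": -2, "Θ": -2}

Exponent matrix [M,T,I,Θ] × [t,m,ΔT,f,q,B,ω]:
  M: [ 0  1  0  0  1  1  0]
  T: [ 1  0  0 -1 -3 -2 -1]
  I: [ 0  0  0  0  0 -1  0]
  Θ: [ 0  0  1  0  0  0  0]
  [M]: (-2)·0+(1)·1+(-2)·0+(-1)·0+(2)·1+(-1)·0 = 3
  [T]: (-2)·1+(1)·0+(-2)·0+(-1)·-1+(2)·-2+(-1)·-1 = -4
  [I]: (-2)·0+(1)·0+(-2)·0+(-1)·0+(2)·-1+(-1)·0 = -2
  [Θ]: (-2)·0+(1)·0+(-2)·1+(-1)·0+(2)·0+(-1)·0 = -2
⇒ M^3 T^-4 I^-2 Θ^-2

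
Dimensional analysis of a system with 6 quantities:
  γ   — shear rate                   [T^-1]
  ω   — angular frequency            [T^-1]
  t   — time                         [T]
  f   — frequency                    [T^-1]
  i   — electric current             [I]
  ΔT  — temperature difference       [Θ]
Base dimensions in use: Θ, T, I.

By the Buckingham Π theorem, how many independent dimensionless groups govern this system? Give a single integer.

Dimensional matrix (Θ×T×I by γ×ω×t×f×i×ΔT):
  Θ: [ 0  0  0  0  0  1]
  T: [-1 -1  1 -1  0  0]
  I: [ 0  0  0  0  1  0]
Echelon form has 3 nonzero rows (pivots: γ,i,ΔT)
n=6, r=3 ⇒ 3 dimensionless groups

3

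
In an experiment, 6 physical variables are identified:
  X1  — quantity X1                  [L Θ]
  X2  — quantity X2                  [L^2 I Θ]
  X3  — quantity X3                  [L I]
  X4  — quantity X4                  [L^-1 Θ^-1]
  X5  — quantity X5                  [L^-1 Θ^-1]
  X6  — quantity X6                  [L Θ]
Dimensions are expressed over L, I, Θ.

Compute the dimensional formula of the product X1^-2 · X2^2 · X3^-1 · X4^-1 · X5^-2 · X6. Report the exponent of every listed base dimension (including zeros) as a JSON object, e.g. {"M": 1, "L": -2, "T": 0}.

{"L": 5, "I": 1, "Θ": 4}

Write exponents as rows L,I,Θ / cols X1,X2,X3,X4,X5,X6:
  L: [ 1  2  1 -1 -1  1]
  I: [ 0  1  1  0  0  0]
  Θ: [ 1  1  0 -1 -1  1]
  [L]: (-2)·1+(2)·2+(-1)·1+(-1)·-1+(-2)·-1+(1)·1 = 5
  [I]: (-2)·0+(2)·1+(-1)·1+(-1)·0+(-2)·0+(1)·0 = 1
  [Θ]: (-2)·1+(2)·1+(-1)·0+(-1)·-1+(-2)·-1+(1)·1 = 4
⇒ L^5 I Θ^4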